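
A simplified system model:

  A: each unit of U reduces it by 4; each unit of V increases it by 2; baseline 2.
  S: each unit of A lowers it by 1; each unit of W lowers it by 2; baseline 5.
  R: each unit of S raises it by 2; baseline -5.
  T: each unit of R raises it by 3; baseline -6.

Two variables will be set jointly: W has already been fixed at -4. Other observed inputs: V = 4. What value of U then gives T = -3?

U = 0

With W held at -4:
Substituting into the A equation gives A = -4*U + 10.
So S = 4*U + 3.
So R = 8*U + 1.
Substituting into the T equation gives T = 24*U - 3.
Solve 24*U - 3 = -3: U = (-3 + 3) / 24 = 0.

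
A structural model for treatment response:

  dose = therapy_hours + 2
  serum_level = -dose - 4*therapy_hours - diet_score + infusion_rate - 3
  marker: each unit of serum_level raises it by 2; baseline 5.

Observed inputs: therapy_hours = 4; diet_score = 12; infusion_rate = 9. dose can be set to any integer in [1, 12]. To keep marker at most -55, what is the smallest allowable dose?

dose = 8

Intervening on dose fixes its value directly, overriding its dependence on therapy_hours.
Substituting into the serum_level equation gives serum_level = -dose - 22.
Substituting into the marker equation gives marker = -2*dose - 39.
Require -2*dose - 39 ≤ -55, so dose ≥ 8.
The smallest integer in [1, 12] satisfying this is 8.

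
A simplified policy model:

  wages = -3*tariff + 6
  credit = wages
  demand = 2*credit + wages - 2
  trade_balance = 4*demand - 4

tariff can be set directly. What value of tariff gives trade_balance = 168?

Substituting into the credit equation gives credit = -3*tariff + 6.
Substituting into the demand equation gives demand = -9*tariff + 16.
Substituting into the trade_balance equation gives trade_balance = -36*tariff + 60.
Solve -36*tariff + 60 = 168: tariff = (168 - 60) / -36 = -3.

tariff = -3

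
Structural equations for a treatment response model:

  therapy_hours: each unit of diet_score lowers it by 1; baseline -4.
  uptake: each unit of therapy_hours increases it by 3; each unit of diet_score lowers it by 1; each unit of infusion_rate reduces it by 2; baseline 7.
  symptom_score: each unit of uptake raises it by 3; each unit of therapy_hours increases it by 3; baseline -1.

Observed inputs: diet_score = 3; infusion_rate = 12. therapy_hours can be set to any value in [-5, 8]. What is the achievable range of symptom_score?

-121 to 35

Intervening on therapy_hours fixes its value directly, overriding its dependence on diet_score.
Substituting into the uptake equation gives uptake = 3*therapy_hours - 20.
Substituting into the symptom_score equation gives symptom_score = 12*therapy_hours - 61.
Linear in therapy_hours, so extremes are at the endpoints: therapy_hours = -5 gives symptom_score = -121; therapy_hours = 8 gives symptom_score = 35.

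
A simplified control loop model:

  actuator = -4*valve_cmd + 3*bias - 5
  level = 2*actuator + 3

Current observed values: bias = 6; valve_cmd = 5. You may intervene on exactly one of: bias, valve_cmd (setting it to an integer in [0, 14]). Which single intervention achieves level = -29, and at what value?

Intervening on bias: with other inputs at their observed values, level = 6*bias - 47. Solving for -29 gives bias = 3, within [0, 14].
Intervening on valve_cmd: level = -8*valve_cmd + 29. Reaching -29 requires valve_cmd = 29/4, not an integer.

set bias = 3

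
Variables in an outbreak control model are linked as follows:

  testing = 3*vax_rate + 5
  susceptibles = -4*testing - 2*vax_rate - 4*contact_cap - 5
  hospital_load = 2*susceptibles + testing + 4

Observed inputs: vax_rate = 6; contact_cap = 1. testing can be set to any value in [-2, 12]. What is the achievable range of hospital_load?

-122 to -24

Intervening on testing fixes its value directly, overriding its dependence on vax_rate.
Substituting into the susceptibles equation gives susceptibles = -4*testing - 21.
So hospital_load = -7*testing - 38.
Linear in testing, so extremes are at the endpoints: testing = -2 gives hospital_load = -24; testing = 12 gives hospital_load = -122.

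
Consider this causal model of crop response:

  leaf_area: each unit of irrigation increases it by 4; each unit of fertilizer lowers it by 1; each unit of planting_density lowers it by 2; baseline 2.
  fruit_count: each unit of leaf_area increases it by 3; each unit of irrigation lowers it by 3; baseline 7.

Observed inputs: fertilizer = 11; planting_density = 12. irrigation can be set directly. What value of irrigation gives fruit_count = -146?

Substituting into the leaf_area equation gives leaf_area = 4*irrigation - 33.
Substituting into the fruit_count equation gives fruit_count = 9*irrigation - 92.
Solve 9*irrigation - 92 = -146: irrigation = (-146 + 92) / 9 = -6.

irrigation = -6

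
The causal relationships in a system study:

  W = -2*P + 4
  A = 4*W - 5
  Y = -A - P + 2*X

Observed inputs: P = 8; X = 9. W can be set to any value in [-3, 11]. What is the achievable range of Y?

Intervening on W fixes its value directly, overriding its dependence on P.
Substituting into the Y equation gives Y = -4*W + 15.
Linear in W, so extremes are at the endpoints: W = -3 gives Y = 27; W = 11 gives Y = -29.

-29 to 27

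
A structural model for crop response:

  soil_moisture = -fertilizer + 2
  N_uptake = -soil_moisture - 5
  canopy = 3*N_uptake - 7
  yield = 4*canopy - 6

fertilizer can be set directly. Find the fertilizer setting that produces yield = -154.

Substituting into the N_uptake equation gives N_uptake = fertilizer - 7.
So canopy = 3*fertilizer - 28.
So yield = 12*fertilizer - 118.
Solve 12*fertilizer - 118 = -154: fertilizer = (-154 + 118) / 12 = -3.

fertilizer = -3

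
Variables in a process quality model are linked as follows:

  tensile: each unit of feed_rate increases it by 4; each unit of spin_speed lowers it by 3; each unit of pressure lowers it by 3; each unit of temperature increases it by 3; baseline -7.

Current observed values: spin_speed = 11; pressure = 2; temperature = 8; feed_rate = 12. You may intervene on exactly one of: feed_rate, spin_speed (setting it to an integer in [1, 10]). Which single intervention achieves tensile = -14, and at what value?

set feed_rate = 2

Intervening on feed_rate: with other inputs at their observed values, tensile = 4*feed_rate - 22. Solving for -14 gives feed_rate = 2, within [1, 10].
Intervening on spin_speed: tensile = -3*spin_speed + 59. Reaching -14 requires spin_speed = 73/3, not an integer.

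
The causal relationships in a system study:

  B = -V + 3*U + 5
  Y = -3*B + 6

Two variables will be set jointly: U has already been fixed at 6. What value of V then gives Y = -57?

With U held at 6:
Substituting into the B equation gives B = -V + 23.
So Y = 3*V - 63.
Solve 3*V - 63 = -57: V = (-57 + 63) / 3 = 2.

V = 2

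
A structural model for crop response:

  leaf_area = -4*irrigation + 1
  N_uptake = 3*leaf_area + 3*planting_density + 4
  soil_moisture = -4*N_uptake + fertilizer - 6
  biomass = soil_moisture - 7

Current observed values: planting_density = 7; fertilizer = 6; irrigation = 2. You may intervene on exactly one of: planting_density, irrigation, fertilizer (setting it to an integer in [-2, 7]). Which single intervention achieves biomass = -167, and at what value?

Intervening on planting_density: biomass = -12*planting_density + 61. Reaching -167 requires planting_density = 19, outside [-2, 7].
Intervening on irrigation: with other inputs at their observed values, biomass = 48*irrigation - 119. Solving for -167 gives irrigation = -1, within [-2, 7].
Intervening on fertilizer: biomass = fertilizer - 29. Reaching -167 requires fertilizer = -138, outside [-2, 7].

set irrigation = -1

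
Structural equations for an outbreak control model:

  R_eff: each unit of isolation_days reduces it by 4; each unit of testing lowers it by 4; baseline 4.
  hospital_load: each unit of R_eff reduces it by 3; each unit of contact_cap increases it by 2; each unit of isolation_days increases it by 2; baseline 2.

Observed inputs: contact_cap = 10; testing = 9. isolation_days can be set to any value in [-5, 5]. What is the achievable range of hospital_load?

48 to 188

Substituting into the R_eff equation gives R_eff = -4*isolation_days - 32.
This gives hospital_load = 14*isolation_days + 118.
Linear in isolation_days, so extremes are at the endpoints: isolation_days = -5 gives hospital_load = 48; isolation_days = 5 gives hospital_load = 188.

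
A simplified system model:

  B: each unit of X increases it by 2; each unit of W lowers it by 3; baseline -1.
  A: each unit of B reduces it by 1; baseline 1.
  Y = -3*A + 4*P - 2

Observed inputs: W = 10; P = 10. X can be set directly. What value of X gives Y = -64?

Substituting into the B equation gives B = 2*X - 31.
A becomes -2*X + 32.
So Y = 6*X - 58.
Solve 6*X - 58 = -64: X = (-64 + 58) / 6 = -1.

X = -1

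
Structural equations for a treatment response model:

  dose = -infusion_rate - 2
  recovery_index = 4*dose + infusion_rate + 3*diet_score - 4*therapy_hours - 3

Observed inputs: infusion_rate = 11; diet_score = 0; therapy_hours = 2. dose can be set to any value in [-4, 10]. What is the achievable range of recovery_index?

Intervening on dose fixes its value directly, overriding its dependence on infusion_rate.
Substituting into the recovery_index equation gives recovery_index = 4*dose.
Linear in dose, so extremes are at the endpoints: dose = -4 gives recovery_index = -16; dose = 10 gives recovery_index = 40.

-16 to 40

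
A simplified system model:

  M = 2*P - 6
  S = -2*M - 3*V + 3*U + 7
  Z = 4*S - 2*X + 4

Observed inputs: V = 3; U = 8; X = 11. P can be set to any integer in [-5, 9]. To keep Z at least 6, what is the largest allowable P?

Substituting into the S equation gives S = -4*P + 34.
So Z = -16*P + 118.
Require -16*P + 118 ≥ 6, so P ≤ 7.
The largest integer in [-5, 9] satisfying this is 7.

P = 7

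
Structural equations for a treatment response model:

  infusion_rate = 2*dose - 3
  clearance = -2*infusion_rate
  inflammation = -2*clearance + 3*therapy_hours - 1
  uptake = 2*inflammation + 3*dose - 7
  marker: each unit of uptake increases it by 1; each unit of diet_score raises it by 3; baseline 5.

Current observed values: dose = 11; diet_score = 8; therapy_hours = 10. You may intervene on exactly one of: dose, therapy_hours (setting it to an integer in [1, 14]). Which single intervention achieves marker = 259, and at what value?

Intervening on dose: marker = 19*dose + 56. Reaching 259 requires dose = 203/19, not an integer.
Intervening on therapy_hours: with other inputs at their observed values, marker = 6*therapy_hours + 205. Solving for 259 gives therapy_hours = 9, within [1, 14].

set therapy_hours = 9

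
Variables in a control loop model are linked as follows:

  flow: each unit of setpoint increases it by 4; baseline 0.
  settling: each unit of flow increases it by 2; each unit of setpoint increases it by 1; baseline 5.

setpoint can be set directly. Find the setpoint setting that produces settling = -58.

Substituting into the settling equation gives settling = 9*setpoint + 5.
Solve 9*setpoint + 5 = -58: setpoint = (-58 - 5) / 9 = -7.

setpoint = -7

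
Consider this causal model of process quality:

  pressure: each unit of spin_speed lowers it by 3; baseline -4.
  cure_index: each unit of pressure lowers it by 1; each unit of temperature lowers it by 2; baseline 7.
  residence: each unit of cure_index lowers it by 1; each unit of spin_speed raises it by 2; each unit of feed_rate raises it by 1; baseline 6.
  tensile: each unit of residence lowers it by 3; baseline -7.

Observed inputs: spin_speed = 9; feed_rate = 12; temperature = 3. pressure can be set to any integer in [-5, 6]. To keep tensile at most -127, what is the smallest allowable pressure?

pressure = 5

Intervening on pressure fixes its value directly, overriding its dependence on spin_speed.
Substituting into the cure_index equation gives cure_index = -pressure + 1.
This gives residence = pressure + 35.
Substituting into the tensile equation gives tensile = -3*pressure - 112.
Require -3*pressure - 112 ≤ -127, so pressure ≥ 5.
The smallest integer in [-5, 6] satisfying this is 5.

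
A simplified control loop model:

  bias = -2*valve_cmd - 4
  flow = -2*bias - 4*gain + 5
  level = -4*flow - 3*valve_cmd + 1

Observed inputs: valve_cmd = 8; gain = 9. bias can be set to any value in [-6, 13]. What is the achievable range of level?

Intervening on bias fixes its value directly, overriding its dependence on valve_cmd.
Substituting into the flow equation gives flow = -2*bias - 31.
Substituting into the level equation gives level = 8*bias + 101.
Linear in bias, so extremes are at the endpoints: bias = -6 gives level = 53; bias = 13 gives level = 205.

53 to 205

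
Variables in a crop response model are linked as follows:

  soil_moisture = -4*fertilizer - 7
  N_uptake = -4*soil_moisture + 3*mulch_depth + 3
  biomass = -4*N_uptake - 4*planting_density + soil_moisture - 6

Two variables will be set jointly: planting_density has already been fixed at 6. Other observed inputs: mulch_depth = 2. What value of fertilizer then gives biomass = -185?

fertilizer = 0

With planting_density held at 6:
Substituting into the N_uptake equation gives N_uptake = 16*fertilizer + 37.
This gives biomass = -68*fertilizer - 185.
Solve -68*fertilizer - 185 = -185: fertilizer = (-185 + 185) / -68 = 0.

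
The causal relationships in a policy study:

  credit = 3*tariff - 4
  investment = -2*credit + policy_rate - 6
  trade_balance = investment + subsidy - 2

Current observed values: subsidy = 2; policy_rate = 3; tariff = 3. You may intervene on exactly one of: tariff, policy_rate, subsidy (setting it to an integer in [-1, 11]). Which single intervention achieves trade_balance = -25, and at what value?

set tariff = 5

Intervening on tariff: with other inputs at their observed values, trade_balance = -6*tariff + 5. Solving for -25 gives tariff = 5, within [-1, 11].
Intervening on policy_rate: trade_balance = policy_rate - 16. Reaching -25 requires policy_rate = -9, outside [-1, 11].
Intervening on subsidy: trade_balance = subsidy - 15. Reaching -25 requires subsidy = -10, outside [-1, 11].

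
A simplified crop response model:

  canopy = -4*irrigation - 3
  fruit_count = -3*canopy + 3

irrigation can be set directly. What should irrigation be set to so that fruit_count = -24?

Substituting into the fruit_count equation gives fruit_count = 12*irrigation + 12.
Solve 12*irrigation + 12 = -24: irrigation = (-24 - 12) / 12 = -3.

irrigation = -3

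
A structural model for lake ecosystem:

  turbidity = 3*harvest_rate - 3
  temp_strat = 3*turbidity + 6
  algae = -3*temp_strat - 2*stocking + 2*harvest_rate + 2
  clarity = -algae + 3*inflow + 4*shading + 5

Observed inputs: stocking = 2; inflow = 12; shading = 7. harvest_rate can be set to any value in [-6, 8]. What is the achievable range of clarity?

Substituting into the temp_strat equation gives temp_strat = 9*harvest_rate - 3.
Substituting into the algae equation gives algae = -25*harvest_rate + 7.
Substituting into the clarity equation gives clarity = 25*harvest_rate + 62.
Linear in harvest_rate, so extremes are at the endpoints: harvest_rate = -6 gives clarity = -88; harvest_rate = 8 gives clarity = 262.

-88 to 262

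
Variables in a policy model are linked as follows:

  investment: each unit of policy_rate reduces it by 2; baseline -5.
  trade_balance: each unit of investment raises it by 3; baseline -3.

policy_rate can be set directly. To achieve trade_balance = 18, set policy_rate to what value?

policy_rate = -6

Substituting into the trade_balance equation gives trade_balance = -6*policy_rate - 18.
Solve -6*policy_rate - 18 = 18: policy_rate = (18 + 18) / -6 = -6.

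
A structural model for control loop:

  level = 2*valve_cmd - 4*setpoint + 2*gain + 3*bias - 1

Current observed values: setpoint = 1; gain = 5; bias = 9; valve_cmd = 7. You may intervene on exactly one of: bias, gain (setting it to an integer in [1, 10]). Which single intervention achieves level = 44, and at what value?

set gain = 4

Intervening on bias: level = 3*bias + 19. Reaching 44 requires bias = 25/3, not an integer.
Intervening on gain: with other inputs at their observed values, level = 2*gain + 36. Solving for 44 gives gain = 4, within [1, 10].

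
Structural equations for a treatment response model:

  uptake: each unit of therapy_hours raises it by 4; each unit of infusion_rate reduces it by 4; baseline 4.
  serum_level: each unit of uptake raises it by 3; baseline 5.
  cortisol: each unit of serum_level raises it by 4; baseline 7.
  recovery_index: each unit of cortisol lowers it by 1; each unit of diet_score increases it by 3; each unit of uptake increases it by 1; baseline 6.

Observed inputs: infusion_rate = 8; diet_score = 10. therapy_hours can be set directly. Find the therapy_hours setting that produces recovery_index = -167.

therapy_hours = 11

Substituting into the uptake equation gives uptake = 4*therapy_hours - 28.
Substituting into the serum_level equation gives serum_level = 12*therapy_hours - 79.
So cortisol = 48*therapy_hours - 309.
Substituting into the recovery_index equation gives recovery_index = -44*therapy_hours + 317.
Solve -44*therapy_hours + 317 = -167: therapy_hours = (-167 - 317) / -44 = 11.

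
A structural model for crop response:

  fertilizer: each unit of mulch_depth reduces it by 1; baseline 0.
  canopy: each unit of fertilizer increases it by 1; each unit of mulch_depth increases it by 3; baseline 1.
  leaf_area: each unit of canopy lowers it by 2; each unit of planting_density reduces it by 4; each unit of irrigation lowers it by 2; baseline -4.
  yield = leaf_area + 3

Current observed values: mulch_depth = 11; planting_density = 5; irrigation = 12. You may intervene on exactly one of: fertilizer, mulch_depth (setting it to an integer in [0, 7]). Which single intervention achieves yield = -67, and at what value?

Intervening on fertilizer: yield = -2*fertilizer - 113. Reaching -67 requires fertilizer = -23, outside [0, 7].
Intervening on mulch_depth: with other inputs at their observed values, yield = -4*mulch_depth - 47. Solving for -67 gives mulch_depth = 5, within [0, 7].

set mulch_depth = 5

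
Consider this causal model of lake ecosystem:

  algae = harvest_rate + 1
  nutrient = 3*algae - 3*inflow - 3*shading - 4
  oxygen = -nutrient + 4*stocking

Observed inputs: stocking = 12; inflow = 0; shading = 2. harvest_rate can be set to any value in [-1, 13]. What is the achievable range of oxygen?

Substituting into the nutrient equation gives nutrient = 3*harvest_rate - 7.
oxygen becomes -3*harvest_rate + 55.
Linear in harvest_rate, so extremes are at the endpoints: harvest_rate = -1 gives oxygen = 58; harvest_rate = 13 gives oxygen = 16.

16 to 58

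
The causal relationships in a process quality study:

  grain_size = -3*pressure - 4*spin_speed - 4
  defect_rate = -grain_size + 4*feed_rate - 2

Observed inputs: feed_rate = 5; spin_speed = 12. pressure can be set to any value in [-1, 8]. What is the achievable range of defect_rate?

67 to 94

Substituting into the grain_size equation gives grain_size = -3*pressure - 52.
Substituting into the defect_rate equation gives defect_rate = 3*pressure + 70.
Linear in pressure, so extremes are at the endpoints: pressure = -1 gives defect_rate = 67; pressure = 8 gives defect_rate = 94.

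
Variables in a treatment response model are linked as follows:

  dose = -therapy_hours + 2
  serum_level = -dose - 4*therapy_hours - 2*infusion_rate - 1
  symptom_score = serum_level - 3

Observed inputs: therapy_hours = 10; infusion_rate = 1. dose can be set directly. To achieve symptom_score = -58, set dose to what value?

dose = 12

Intervening on dose fixes its value directly, overriding its dependence on therapy_hours.
Substituting into the serum_level equation gives serum_level = -dose - 43.
Substituting into the symptom_score equation gives symptom_score = -dose - 46.
Solve -dose - 46 = -58: dose = (-58 + 46) / -1 = 12.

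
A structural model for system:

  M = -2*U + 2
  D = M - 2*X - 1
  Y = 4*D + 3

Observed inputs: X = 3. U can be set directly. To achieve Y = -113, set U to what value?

Substituting into the D equation gives D = -2*U - 5.
So Y = -8*U - 17.
Solve -8*U - 17 = -113: U = (-113 + 17) / -8 = 12.

U = 12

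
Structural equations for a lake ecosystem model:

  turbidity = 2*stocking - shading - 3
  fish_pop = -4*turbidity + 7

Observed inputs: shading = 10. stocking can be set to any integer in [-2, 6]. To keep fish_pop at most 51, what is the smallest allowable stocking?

Substituting into the turbidity equation gives turbidity = 2*stocking - 13.
Substituting into the fish_pop equation gives fish_pop = -8*stocking + 59.
Require -8*stocking + 59 ≤ 51, so stocking ≥ 1.
The smallest integer in [-2, 6] satisfying this is 1.

stocking = 1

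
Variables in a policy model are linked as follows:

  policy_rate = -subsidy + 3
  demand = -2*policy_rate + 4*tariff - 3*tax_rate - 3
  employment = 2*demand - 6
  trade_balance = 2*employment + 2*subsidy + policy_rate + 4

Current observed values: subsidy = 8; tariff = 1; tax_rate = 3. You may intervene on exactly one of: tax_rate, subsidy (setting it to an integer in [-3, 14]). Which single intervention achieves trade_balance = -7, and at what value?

Intervening on tax_rate: trade_balance = -12*tax_rate + 47. Reaching -7 requires tax_rate = 9/2, not an integer.
Intervening on subsidy: with other inputs at their observed values, trade_balance = 9*subsidy - 61. Solving for -7 gives subsidy = 6, within [-3, 14].

set subsidy = 6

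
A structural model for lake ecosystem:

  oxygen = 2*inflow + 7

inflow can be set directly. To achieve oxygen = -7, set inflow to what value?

inflow = -7

Solve 2*inflow + 7 = -7: inflow = (-7 - 7) / 2 = -7.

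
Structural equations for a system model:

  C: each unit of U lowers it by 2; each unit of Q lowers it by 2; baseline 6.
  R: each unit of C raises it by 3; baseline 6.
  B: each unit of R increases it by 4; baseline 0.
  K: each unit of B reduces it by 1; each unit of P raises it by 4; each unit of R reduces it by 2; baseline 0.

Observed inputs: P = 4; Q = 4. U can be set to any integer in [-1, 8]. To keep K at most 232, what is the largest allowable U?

Substituting into the C equation gives C = -2*U - 2.
This gives R = -6*U.
Substituting into the B equation gives B = -24*U.
This gives K = 36*U + 16.
Require 36*U + 16 ≤ 232, so U ≤ 6.
The largest integer in [-1, 8] satisfying this is 6.

U = 6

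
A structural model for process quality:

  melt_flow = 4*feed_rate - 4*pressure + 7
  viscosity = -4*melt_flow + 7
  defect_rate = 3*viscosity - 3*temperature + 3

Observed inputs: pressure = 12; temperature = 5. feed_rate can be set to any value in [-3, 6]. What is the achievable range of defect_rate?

213 to 645

Substituting into the melt_flow equation gives melt_flow = 4*feed_rate - 41.
Substituting into the viscosity equation gives viscosity = -16*feed_rate + 171.
Substituting into the defect_rate equation gives defect_rate = -48*feed_rate + 501.
Linear in feed_rate, so extremes are at the endpoints: feed_rate = -3 gives defect_rate = 645; feed_rate = 6 gives defect_rate = 213.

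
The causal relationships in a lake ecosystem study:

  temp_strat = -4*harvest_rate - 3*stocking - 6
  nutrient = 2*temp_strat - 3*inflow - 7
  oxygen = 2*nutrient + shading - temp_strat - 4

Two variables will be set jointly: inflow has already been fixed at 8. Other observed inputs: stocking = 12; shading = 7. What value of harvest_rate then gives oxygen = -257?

harvest_rate = 6

With inflow held at 8:
Substituting into the temp_strat equation gives temp_strat = -4*harvest_rate - 42.
So nutrient = -8*harvest_rate - 115.
Substituting into the oxygen equation gives oxygen = -12*harvest_rate - 185.
Solve -12*harvest_rate - 185 = -257: harvest_rate = (-257 + 185) / -12 = 6.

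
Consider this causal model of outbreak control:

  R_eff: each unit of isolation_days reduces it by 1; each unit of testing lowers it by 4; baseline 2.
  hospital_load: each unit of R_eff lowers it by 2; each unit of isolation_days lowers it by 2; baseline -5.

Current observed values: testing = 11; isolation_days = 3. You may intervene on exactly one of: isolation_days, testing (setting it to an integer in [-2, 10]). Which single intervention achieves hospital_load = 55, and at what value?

Intervening on isolation_days: the paths from isolation_days to hospital_load cancel (net effect zero), leaving hospital_load = 79; 55 is unreachable this way.
Intervening on testing: with other inputs at their observed values, hospital_load = 8*testing - 9. Solving for 55 gives testing = 8, within [-2, 10].

set testing = 8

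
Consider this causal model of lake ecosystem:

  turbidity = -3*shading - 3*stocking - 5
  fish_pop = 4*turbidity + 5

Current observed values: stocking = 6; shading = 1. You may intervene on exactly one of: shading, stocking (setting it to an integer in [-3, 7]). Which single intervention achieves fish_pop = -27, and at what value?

set stocking = 0

Intervening on shading: fish_pop = -12*shading - 87. Reaching -27 requires shading = -5, outside [-3, 7].
Intervening on stocking: with other inputs at their observed values, fish_pop = -12*stocking - 27. Solving for -27 gives stocking = 0, within [-3, 7].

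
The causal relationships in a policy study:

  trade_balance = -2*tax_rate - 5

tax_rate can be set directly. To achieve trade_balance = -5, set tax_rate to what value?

tax_rate = 0

Solve -2*tax_rate - 5 = -5: tax_rate = (-5 + 5) / -2 = 0.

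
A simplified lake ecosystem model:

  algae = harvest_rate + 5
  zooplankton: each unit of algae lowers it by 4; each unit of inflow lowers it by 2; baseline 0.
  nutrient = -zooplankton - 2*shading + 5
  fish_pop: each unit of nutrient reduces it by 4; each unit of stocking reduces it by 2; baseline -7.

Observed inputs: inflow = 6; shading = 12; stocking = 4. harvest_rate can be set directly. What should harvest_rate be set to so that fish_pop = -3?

Substituting into the zooplankton equation gives zooplankton = -4*harvest_rate - 32.
Substituting into the nutrient equation gives nutrient = 4*harvest_rate + 13.
Substituting into the fish_pop equation gives fish_pop = -16*harvest_rate - 67.
Solve -16*harvest_rate - 67 = -3: harvest_rate = (-3 + 67) / -16 = -4.

harvest_rate = -4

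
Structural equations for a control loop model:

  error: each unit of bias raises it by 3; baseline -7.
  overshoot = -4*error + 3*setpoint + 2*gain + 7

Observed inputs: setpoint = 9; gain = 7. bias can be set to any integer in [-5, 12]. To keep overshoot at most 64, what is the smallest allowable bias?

Substituting into the overshoot equation gives overshoot = -12*bias + 76.
Require -12*bias + 76 ≤ 64, so bias ≥ 1.
The smallest integer in [-5, 12] satisfying this is 1.

bias = 1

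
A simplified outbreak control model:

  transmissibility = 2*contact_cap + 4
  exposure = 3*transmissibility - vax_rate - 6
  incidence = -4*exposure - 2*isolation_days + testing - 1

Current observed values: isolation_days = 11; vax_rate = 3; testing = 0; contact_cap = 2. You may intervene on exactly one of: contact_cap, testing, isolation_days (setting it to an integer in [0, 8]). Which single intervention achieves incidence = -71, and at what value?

Intervening on contact_cap: incidence = -24*contact_cap - 35. Reaching -71 requires contact_cap = 3/2, not an integer.
Intervening on testing: incidence = testing - 83. Reaching -71 requires testing = 12, outside [0, 8].
Intervening on isolation_days: with other inputs at their observed values, incidence = -2*isolation_days - 61. Solving for -71 gives isolation_days = 5, within [0, 8].

set isolation_days = 5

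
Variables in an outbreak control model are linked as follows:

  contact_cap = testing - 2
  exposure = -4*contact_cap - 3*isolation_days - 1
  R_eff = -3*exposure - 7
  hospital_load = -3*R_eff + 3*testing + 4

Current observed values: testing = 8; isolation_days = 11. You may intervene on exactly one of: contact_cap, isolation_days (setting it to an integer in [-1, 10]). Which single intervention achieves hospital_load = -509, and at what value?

Intervening on contact_cap: with other inputs at their observed values, hospital_load = -36*contact_cap - 257. Solving for -509 gives contact_cap = 7, within [-1, 10].
Intervening on isolation_days: hospital_load = -27*isolation_days - 176. Reaching -509 requires isolation_days = 37/3, not an integer.

set contact_cap = 7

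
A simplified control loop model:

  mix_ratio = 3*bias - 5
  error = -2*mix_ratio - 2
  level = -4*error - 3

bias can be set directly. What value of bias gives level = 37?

bias = 3

Substituting into the error equation gives error = -6*bias + 8.
Substituting into the level equation gives level = 24*bias - 35.
Solve 24*bias - 35 = 37: bias = (37 + 35) / 24 = 3.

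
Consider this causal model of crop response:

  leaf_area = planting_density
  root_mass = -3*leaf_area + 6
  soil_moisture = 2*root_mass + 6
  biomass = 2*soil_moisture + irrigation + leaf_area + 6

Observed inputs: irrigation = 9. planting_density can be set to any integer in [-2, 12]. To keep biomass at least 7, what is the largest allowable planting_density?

planting_density = 4

Substituting into the root_mass equation gives root_mass = -3*planting_density + 6.
Substituting into the soil_moisture equation gives soil_moisture = -6*planting_density + 18.
biomass becomes -11*planting_density + 51.
Require -11*planting_density + 51 ≥ 7, so planting_density ≤ 4.
The largest integer in [-2, 12] satisfying this is 4.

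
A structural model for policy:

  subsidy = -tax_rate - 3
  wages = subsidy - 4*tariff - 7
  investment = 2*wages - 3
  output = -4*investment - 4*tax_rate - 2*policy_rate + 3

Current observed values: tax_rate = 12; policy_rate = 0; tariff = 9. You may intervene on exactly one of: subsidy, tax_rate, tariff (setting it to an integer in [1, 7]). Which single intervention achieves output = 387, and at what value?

set tax_rate = 1

Intervening on subsidy: output = -8*subsidy + 311. Reaching 387 requires subsidy = -19/2, not an integer.
Intervening on tax_rate: with other inputs at their observed values, output = 4*tax_rate + 383. Solving for 387 gives tax_rate = 1, within [1, 7].
Intervening on tariff: output = 32*tariff + 143. Reaching 387 requires tariff = 61/8, not an integer.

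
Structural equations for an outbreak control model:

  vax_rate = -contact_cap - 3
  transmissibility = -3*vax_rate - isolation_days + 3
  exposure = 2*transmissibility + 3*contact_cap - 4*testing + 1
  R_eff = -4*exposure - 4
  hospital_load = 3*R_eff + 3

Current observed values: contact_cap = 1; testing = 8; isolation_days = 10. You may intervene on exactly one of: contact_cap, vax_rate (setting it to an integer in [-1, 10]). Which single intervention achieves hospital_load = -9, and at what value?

set contact_cap = 3

Intervening on contact_cap: with other inputs at their observed values, hospital_load = -108*contact_cap + 315. Solving for -9 gives contact_cap = 3, within [-1, 10].
Intervening on vax_rate: hospital_load = 72*vax_rate + 495. Reaching -9 requires vax_rate = -7, outside [-1, 10].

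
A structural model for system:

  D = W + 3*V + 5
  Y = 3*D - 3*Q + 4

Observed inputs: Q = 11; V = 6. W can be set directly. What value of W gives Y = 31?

W = -3

Substituting into the D equation gives D = W + 23.
Substituting into the Y equation gives Y = 3*W + 40.
Solve 3*W + 40 = 31: W = (31 - 40) / 3 = -3.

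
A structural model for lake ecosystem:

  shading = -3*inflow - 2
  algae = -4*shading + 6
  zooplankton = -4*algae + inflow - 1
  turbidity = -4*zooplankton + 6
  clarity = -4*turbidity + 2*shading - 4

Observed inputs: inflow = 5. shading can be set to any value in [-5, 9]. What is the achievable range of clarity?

Intervening on shading fixes its value directly, overriding its dependence on inflow.
Substituting into the zooplankton equation gives zooplankton = 16*shading - 20.
This gives turbidity = -64*shading + 86.
This gives clarity = 258*shading - 348.
Linear in shading, so extremes are at the endpoints: shading = -5 gives clarity = -1638; shading = 9 gives clarity = 1974.

-1638 to 1974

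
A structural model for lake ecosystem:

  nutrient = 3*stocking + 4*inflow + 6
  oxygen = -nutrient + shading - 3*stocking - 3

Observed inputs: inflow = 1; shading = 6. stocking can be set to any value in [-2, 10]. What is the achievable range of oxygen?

Substituting into the nutrient equation gives nutrient = 3*stocking + 10.
Substituting into the oxygen equation gives oxygen = -6*stocking - 7.
Linear in stocking, so extremes are at the endpoints: stocking = -2 gives oxygen = 5; stocking = 10 gives oxygen = -67.

-67 to 5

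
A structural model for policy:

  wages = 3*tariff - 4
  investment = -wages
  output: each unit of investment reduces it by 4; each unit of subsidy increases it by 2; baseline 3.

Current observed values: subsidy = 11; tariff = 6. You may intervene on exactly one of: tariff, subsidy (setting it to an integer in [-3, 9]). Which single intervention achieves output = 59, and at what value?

Intervening on tariff: output = 12*tariff + 9. Reaching 59 requires tariff = 25/6, not an integer.
Intervening on subsidy: with other inputs at their observed values, output = 2*subsidy + 59. Solving for 59 gives subsidy = 0, within [-3, 9].

set subsidy = 0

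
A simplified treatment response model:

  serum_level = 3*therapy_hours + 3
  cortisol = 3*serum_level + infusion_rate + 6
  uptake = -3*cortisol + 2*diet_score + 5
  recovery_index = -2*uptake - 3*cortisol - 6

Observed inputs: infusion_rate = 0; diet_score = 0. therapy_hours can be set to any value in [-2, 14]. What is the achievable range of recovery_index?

-25 to 407

Substituting into the cortisol equation gives cortisol = 9*therapy_hours + 15.
Substituting into the uptake equation gives uptake = -27*therapy_hours - 40.
This gives recovery_index = 27*therapy_hours + 29.
Linear in therapy_hours, so extremes are at the endpoints: therapy_hours = -2 gives recovery_index = -25; therapy_hours = 14 gives recovery_index = 407.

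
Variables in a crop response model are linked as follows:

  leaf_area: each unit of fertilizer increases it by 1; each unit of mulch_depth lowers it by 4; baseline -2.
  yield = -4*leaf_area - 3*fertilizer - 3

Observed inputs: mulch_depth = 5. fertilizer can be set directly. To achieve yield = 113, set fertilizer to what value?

Substituting into the leaf_area equation gives leaf_area = fertilizer - 22.
Substituting into the yield equation gives yield = -7*fertilizer + 85.
Solve -7*fertilizer + 85 = 113: fertilizer = (113 - 85) / -7 = -4.

fertilizer = -4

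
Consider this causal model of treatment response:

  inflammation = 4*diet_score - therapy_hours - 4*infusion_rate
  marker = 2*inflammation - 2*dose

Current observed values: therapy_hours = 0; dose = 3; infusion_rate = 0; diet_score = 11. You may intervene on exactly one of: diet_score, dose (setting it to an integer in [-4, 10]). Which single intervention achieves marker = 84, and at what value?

Intervening on diet_score: marker = 8*diet_score - 6. Reaching 84 requires diet_score = 45/4, not an integer.
Intervening on dose: with other inputs at their observed values, marker = -2*dose + 88. Solving for 84 gives dose = 2, within [-4, 10].

set dose = 2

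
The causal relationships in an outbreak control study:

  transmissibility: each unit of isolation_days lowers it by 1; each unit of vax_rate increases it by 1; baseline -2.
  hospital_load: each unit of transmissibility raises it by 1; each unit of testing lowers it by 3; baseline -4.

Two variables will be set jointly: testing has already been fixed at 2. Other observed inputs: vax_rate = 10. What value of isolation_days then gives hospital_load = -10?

With testing held at 2:
Substituting into the transmissibility equation gives transmissibility = -isolation_days + 8.
hospital_load becomes -isolation_days - 2.
Solve -isolation_days - 2 = -10: isolation_days = (-10 + 2) / -1 = 8.

isolation_days = 8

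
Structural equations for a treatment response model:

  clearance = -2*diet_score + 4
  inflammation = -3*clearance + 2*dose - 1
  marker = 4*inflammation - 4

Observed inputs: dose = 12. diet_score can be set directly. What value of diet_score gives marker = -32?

diet_score = -3

Substituting into the inflammation equation gives inflammation = 6*diet_score + 11.
So marker = 24*diet_score + 40.
Solve 24*diet_score + 40 = -32: diet_score = (-32 - 40) / 24 = -3.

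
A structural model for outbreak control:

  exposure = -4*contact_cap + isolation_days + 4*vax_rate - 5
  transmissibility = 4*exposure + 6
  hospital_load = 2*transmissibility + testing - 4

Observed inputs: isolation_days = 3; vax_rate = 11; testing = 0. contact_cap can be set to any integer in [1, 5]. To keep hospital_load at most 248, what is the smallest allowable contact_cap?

contact_cap = 3

Substituting into the exposure equation gives exposure = -4*contact_cap + 42.
transmissibility becomes -16*contact_cap + 174.
Substituting into the hospital_load equation gives hospital_load = -32*contact_cap + 344.
Require -32*contact_cap + 344 ≤ 248, so contact_cap ≥ 3.
The smallest integer in [1, 5] satisfying this is 3.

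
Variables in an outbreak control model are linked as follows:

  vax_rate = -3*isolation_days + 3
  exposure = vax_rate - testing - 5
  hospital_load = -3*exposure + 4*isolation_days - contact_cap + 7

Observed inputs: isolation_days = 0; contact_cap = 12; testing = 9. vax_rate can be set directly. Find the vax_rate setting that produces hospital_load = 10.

vax_rate = 9

Intervening on vax_rate fixes its value directly, overriding its dependence on isolation_days.
Substituting into the exposure equation gives exposure = vax_rate - 14.
Substituting into the hospital_load equation gives hospital_load = -3*vax_rate + 37.
Solve -3*vax_rate + 37 = 10: vax_rate = (10 - 37) / -3 = 9.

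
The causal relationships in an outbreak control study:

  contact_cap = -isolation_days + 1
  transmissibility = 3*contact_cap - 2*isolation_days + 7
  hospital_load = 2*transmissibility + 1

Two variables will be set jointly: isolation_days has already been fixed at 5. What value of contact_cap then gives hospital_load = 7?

With isolation_days held at 5:
Intervening on contact_cap fixes its value directly, overriding its dependence on isolation_days.
Substituting into the transmissibility equation gives transmissibility = 3*contact_cap - 3.
Substituting into the hospital_load equation gives hospital_load = 6*contact_cap - 5.
Solve 6*contact_cap - 5 = 7: contact_cap = (7 + 5) / 6 = 2.

contact_cap = 2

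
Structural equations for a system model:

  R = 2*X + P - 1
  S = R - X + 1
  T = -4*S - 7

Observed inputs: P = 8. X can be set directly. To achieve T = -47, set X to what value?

Substituting into the R equation gives R = 2*X + 7.
Substituting into the S equation gives S = X + 8.
T becomes -4*X - 39.
Solve -4*X - 39 = -47: X = (-47 + 39) / -4 = 2.

X = 2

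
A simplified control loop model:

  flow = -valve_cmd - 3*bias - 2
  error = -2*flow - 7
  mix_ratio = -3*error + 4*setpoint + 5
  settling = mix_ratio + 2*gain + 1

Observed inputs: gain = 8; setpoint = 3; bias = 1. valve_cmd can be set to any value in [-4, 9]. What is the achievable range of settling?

Substituting into the flow equation gives flow = -valve_cmd - 5.
Substituting into the error equation gives error = 2*valve_cmd + 3.
Substituting into the mix_ratio equation gives mix_ratio = -6*valve_cmd + 8.
settling becomes -6*valve_cmd + 25.
Linear in valve_cmd, so extremes are at the endpoints: valve_cmd = -4 gives settling = 49; valve_cmd = 9 gives settling = -29.

-29 to 49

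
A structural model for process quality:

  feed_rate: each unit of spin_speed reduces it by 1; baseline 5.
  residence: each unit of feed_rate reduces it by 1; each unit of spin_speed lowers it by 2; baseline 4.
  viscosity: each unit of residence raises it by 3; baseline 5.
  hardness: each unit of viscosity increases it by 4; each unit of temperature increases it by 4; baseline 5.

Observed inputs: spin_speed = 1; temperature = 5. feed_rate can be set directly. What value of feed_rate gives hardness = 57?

Intervening on feed_rate fixes its value directly, overriding its dependence on spin_speed.
Substituting into the residence equation gives residence = -feed_rate + 2.
viscosity becomes -3*feed_rate + 11.
Substituting into the hardness equation gives hardness = -12*feed_rate + 69.
Solve -12*feed_rate + 69 = 57: feed_rate = (57 - 69) / -12 = 1.

feed_rate = 1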